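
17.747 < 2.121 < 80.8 False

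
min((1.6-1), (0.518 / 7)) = 0.074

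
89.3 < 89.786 True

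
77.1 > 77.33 False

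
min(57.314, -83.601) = -83.601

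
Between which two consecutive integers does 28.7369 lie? 28 and 29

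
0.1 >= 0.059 True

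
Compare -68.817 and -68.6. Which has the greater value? -68.6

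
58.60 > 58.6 False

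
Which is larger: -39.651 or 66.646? 66.646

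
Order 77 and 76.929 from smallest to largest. 76.929, 77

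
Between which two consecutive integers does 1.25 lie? 1 and 2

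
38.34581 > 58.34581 False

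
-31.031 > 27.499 False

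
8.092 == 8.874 False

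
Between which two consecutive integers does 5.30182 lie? 5 and 6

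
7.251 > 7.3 False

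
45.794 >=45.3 True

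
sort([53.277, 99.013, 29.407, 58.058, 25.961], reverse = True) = [99.013, 58.058, 53.277, 29.407, 25.961]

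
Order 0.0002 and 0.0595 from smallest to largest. 0.0002,0.0595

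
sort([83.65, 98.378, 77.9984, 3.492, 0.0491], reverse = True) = [98.378, 83.65, 77.9984, 3.492, 0.0491]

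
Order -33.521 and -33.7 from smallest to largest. -33.7, -33.521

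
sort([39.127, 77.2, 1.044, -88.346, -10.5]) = [-88.346, -10.5, 1.044, 39.127, 77.2]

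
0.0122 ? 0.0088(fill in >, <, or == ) >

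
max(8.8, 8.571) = 8.8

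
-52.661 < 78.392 True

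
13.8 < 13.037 False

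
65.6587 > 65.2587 True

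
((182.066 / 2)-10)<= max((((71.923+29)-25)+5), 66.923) False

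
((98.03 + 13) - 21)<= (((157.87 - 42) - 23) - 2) True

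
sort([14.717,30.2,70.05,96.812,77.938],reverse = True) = [96.812,77.938,70.05,30.2,14.717]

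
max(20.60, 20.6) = 20.6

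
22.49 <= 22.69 True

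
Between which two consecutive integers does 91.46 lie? 91 and 92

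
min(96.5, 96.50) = 96.5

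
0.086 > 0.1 False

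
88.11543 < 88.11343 False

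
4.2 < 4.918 True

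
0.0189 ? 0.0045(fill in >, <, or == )>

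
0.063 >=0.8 False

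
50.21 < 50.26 True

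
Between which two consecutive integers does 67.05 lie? 67 and 68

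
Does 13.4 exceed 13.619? No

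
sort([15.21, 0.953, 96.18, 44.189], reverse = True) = [96.18, 44.189, 15.21, 0.953]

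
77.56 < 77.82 True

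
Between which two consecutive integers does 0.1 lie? 0 and 1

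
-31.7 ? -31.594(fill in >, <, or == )<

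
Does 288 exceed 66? Yes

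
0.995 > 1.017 False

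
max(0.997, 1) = 1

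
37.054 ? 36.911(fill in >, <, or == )>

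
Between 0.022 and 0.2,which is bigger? 0.2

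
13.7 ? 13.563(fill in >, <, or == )>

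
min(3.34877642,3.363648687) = 3.34877642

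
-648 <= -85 True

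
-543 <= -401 True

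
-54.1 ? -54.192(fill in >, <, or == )>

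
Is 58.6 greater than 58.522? Yes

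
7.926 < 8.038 True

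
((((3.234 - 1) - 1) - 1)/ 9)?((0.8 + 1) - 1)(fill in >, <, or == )<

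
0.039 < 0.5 True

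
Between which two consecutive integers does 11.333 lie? 11 and 12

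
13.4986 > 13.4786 True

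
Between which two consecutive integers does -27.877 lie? -28 and -27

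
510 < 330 False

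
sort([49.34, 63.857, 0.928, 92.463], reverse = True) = [92.463, 63.857, 49.34, 0.928]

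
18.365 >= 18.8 False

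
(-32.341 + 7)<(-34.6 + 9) False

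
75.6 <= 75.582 False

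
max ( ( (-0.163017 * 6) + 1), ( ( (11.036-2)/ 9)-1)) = 0.021898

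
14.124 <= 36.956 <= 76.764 True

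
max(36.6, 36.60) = 36.60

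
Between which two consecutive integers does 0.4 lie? 0 and 1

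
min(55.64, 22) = 22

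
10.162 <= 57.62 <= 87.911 True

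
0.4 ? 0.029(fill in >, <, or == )>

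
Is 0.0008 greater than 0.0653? No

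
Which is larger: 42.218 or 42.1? 42.218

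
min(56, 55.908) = 55.908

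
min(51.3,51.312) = 51.3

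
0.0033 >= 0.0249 False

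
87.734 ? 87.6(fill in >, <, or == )>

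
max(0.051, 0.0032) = 0.051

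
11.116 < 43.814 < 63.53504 True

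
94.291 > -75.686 True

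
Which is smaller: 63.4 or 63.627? 63.4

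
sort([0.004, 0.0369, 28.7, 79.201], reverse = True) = [79.201, 28.7, 0.0369, 0.004]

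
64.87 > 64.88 False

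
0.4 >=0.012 True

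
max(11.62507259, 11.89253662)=11.89253662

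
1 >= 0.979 True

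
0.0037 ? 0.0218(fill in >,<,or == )<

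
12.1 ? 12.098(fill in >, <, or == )>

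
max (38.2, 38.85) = 38.85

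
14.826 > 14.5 True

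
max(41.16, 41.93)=41.93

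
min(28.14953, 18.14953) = 18.14953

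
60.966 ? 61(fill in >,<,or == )<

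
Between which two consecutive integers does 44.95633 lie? 44 and 45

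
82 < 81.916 False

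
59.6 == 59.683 False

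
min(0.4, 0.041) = 0.041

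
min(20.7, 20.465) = 20.465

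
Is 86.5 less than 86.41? No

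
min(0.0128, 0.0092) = 0.0092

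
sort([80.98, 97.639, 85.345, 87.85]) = [80.98, 85.345, 87.85, 97.639]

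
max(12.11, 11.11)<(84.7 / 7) False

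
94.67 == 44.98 False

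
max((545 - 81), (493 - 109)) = 464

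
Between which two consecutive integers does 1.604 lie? 1 and 2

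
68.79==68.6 False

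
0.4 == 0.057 False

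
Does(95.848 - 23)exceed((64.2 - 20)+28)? Yes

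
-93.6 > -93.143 False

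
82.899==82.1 False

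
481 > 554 False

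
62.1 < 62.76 True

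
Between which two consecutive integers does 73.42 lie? 73 and 74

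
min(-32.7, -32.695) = -32.7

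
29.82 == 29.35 False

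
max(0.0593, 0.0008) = 0.0593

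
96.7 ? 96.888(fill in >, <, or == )<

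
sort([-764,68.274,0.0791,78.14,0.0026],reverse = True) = [78.14,68.274,0.0791,0.0026,-764]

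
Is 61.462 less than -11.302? No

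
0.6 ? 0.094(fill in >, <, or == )>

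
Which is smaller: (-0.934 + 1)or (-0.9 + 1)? (-0.934 + 1)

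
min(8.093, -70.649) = -70.649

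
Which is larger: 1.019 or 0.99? 1.019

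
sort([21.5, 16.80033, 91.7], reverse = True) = [91.7, 21.5, 16.80033]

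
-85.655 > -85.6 False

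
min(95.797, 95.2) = 95.2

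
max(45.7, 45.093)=45.7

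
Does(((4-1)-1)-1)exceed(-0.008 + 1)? Yes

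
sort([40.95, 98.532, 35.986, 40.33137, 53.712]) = [35.986, 40.33137, 40.95, 53.712, 98.532]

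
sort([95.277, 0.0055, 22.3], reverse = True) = [95.277, 22.3, 0.0055]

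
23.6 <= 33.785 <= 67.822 True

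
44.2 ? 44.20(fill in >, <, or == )==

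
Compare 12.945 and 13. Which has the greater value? 13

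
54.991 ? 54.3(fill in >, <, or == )>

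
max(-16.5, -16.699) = -16.5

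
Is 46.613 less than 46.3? No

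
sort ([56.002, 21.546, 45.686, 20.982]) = [20.982, 21.546, 45.686, 56.002]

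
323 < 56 False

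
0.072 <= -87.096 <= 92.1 False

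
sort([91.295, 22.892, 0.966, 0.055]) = [0.055, 0.966, 22.892, 91.295]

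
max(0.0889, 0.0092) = 0.0889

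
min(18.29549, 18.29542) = 18.29542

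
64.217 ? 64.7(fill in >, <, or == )<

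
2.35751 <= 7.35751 True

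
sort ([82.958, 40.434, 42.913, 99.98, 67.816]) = [40.434, 42.913, 67.816, 82.958, 99.98]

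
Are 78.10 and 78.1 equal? Yes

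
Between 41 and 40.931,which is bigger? 41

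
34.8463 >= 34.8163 True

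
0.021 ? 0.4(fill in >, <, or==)<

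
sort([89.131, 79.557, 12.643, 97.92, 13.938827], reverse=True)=[97.92, 89.131, 79.557, 13.938827, 12.643]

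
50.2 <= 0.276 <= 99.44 False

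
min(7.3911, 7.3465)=7.3465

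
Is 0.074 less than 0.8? Yes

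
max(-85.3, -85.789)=-85.3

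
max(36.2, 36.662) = 36.662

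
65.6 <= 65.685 True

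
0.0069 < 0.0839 True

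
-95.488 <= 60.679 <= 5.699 False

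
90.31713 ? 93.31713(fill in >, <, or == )<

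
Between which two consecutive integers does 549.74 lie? 549 and 550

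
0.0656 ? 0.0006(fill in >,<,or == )>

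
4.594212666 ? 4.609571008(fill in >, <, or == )<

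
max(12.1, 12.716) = 12.716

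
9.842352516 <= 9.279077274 False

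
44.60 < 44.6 False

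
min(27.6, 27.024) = 27.024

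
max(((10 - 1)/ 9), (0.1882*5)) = 1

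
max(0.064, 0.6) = 0.6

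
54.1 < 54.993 True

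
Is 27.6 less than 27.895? Yes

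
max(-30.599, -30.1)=-30.1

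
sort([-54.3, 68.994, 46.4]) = [-54.3, 46.4, 68.994]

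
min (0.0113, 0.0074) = 0.0074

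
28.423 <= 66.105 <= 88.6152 True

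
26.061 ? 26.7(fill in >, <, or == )<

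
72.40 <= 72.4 True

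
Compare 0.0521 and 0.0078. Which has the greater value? 0.0521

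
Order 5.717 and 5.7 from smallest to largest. 5.7, 5.717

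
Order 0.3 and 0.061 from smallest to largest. 0.061, 0.3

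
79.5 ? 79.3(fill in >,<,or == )>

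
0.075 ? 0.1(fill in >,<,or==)<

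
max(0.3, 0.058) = 0.3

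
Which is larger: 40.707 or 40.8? 40.8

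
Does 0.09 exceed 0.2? No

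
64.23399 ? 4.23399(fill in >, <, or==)>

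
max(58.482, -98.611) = 58.482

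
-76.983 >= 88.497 False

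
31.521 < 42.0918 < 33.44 False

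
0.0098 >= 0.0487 False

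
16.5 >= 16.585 False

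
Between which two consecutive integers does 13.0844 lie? 13 and 14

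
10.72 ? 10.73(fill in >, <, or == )<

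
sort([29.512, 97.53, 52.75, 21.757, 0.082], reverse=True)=[97.53, 52.75, 29.512, 21.757, 0.082]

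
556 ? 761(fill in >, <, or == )<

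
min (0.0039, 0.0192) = 0.0039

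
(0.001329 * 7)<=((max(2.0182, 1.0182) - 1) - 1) True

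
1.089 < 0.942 False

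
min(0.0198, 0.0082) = 0.0082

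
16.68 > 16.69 False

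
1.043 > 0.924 True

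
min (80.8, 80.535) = 80.535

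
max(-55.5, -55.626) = -55.5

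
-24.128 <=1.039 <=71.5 True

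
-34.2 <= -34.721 False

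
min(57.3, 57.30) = 57.3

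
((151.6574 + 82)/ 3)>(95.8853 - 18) True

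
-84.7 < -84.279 True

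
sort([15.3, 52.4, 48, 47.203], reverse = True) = [52.4, 48, 47.203, 15.3]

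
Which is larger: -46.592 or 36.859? 36.859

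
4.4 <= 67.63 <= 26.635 False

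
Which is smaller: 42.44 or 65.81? 42.44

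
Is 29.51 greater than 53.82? No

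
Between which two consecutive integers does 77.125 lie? 77 and 78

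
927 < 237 False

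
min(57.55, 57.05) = 57.05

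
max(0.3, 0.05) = 0.3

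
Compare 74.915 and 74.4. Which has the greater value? 74.915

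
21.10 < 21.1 False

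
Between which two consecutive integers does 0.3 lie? 0 and 1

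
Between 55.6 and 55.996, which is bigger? 55.996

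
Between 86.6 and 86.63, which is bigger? 86.63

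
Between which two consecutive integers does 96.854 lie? 96 and 97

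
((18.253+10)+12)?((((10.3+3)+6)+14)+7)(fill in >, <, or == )<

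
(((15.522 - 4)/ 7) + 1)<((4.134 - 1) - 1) False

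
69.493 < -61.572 False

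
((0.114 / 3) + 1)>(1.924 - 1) True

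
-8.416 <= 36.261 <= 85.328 True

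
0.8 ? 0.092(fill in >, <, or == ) >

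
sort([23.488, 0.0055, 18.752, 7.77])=[0.0055, 7.77, 18.752, 23.488]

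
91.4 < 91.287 False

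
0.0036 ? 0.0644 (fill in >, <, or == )<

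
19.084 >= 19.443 False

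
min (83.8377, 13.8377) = 13.8377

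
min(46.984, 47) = 46.984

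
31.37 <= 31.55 True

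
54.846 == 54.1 False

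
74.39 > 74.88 False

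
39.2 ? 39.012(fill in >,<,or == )>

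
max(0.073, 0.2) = 0.2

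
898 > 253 True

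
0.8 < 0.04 False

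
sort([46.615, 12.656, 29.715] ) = [12.656, 29.715, 46.615]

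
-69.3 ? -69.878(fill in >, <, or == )>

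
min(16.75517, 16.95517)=16.75517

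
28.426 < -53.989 False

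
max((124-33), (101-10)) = 91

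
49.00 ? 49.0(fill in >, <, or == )==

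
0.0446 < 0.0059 False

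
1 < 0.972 False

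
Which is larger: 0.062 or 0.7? 0.7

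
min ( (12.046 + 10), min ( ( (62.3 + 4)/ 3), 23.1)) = 22.046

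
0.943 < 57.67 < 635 True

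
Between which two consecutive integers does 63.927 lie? 63 and 64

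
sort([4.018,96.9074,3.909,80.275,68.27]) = [3.909,4.018,68.27,80.275,96.9074]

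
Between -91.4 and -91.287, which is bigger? -91.287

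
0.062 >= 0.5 False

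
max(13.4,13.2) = 13.4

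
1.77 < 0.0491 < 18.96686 False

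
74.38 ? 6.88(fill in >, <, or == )>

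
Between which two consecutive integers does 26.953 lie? 26 and 27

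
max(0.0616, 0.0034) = 0.0616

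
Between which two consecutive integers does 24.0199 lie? 24 and 25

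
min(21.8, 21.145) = 21.145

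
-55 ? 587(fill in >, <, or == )<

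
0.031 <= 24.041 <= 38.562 True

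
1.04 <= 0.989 False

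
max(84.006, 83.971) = 84.006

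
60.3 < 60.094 False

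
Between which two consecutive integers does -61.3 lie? -62 and -61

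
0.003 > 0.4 False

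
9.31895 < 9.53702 True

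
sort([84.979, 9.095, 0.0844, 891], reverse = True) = [891, 84.979, 9.095, 0.0844]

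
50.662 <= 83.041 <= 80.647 False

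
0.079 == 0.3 False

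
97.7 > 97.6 True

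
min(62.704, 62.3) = 62.3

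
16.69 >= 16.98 False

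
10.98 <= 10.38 False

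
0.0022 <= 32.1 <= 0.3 False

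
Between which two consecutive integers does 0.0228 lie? 0 and 1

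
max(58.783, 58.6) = 58.783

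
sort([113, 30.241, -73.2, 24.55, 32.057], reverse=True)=[113, 32.057, 30.241, 24.55, -73.2]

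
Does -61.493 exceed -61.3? No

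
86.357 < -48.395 False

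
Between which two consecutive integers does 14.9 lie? 14 and 15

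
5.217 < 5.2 False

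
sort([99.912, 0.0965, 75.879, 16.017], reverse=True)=[99.912, 75.879, 16.017, 0.0965]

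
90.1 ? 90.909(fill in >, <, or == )<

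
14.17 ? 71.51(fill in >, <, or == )<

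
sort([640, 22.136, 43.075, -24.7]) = [-24.7, 22.136, 43.075, 640]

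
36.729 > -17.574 True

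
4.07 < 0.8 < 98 False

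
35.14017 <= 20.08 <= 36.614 False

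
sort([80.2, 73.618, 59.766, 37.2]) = [37.2, 59.766, 73.618, 80.2]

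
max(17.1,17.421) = 17.421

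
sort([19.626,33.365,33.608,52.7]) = [19.626,33.365,33.608,52.7]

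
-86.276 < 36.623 True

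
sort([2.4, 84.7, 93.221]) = [2.4, 84.7, 93.221]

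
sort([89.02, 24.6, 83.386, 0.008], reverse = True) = [89.02, 83.386, 24.6, 0.008]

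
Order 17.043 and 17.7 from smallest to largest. 17.043, 17.7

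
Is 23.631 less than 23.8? Yes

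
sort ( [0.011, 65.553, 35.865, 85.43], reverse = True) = [85.43, 65.553, 35.865, 0.011]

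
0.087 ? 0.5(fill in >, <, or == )<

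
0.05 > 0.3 False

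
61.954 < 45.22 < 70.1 False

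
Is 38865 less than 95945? Yes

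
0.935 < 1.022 True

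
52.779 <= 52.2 False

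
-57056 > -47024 False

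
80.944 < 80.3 False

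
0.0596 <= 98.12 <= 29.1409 False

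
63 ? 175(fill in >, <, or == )<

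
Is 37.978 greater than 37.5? Yes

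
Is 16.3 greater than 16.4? No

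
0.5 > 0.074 True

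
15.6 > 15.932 False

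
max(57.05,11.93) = 57.05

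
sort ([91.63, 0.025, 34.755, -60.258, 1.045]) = [-60.258, 0.025, 1.045, 34.755, 91.63]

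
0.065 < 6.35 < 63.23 True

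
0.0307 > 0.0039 True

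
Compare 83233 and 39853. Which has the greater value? 83233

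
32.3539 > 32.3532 True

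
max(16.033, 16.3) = 16.3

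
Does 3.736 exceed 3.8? No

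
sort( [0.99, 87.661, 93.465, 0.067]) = [0.067, 0.99, 87.661, 93.465]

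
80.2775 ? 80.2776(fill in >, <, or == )<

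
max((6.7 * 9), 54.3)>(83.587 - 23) False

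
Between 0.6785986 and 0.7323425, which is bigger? 0.7323425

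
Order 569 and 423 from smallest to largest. 423, 569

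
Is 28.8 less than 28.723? No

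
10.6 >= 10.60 True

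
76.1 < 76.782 True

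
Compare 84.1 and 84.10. They are equal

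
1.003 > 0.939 True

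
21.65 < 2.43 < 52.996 False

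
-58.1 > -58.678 True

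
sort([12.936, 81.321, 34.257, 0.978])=[0.978, 12.936, 34.257, 81.321]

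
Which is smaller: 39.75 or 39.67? 39.67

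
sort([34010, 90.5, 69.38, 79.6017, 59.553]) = [59.553, 69.38, 79.6017, 90.5, 34010]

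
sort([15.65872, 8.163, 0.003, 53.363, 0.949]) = [0.003, 0.949, 8.163, 15.65872, 53.363]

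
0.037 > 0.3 False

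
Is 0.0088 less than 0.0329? Yes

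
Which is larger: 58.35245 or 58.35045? 58.35245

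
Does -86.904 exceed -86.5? No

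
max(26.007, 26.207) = 26.207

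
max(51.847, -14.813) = 51.847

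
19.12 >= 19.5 False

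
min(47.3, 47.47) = 47.3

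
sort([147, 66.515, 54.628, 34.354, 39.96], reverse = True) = [147, 66.515, 54.628, 39.96, 34.354]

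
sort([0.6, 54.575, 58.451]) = [0.6, 54.575, 58.451]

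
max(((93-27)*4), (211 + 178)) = 389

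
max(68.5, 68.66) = 68.66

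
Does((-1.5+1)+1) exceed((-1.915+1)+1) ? Yes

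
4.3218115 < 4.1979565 False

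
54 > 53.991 True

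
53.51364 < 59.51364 True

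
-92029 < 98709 True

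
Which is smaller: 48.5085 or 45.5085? 45.5085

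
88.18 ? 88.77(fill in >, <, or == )<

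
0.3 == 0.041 False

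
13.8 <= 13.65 False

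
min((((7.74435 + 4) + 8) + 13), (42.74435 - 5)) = 32.74435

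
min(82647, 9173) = 9173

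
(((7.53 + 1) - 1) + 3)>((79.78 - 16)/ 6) False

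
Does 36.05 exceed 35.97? Yes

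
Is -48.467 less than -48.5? No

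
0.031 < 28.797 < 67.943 True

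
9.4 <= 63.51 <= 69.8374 True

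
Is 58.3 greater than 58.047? Yes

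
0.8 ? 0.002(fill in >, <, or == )>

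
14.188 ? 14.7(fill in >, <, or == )<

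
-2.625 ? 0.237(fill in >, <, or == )<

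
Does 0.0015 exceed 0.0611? No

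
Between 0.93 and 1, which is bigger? 1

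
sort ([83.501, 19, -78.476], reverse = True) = [83.501, 19, -78.476]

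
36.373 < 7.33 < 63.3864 False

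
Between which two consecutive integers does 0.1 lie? 0 and 1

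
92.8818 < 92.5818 False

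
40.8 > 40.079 True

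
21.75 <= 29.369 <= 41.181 True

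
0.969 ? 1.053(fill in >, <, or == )<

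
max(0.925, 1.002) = 1.002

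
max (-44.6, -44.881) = -44.6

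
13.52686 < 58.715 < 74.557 True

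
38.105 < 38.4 True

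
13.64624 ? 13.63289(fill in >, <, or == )>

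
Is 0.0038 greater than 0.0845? No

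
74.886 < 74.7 False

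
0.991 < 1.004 True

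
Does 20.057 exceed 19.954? Yes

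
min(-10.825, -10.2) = -10.825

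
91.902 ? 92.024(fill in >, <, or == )<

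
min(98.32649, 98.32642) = 98.32642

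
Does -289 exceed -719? Yes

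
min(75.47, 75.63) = 75.47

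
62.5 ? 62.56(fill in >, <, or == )<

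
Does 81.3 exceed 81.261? Yes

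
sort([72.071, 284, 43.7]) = [43.7, 72.071, 284]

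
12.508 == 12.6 False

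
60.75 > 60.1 True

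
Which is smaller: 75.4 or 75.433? 75.4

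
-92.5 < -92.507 False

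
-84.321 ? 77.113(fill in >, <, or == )<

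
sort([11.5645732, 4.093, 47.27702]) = [4.093, 11.5645732, 47.27702]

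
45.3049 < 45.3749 True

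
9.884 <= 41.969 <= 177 True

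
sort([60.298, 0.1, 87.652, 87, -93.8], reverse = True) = [87.652, 87, 60.298, 0.1, -93.8]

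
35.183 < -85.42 False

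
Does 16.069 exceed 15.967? Yes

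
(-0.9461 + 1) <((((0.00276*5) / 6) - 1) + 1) False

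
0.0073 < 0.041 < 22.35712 True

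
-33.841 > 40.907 False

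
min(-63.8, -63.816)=-63.816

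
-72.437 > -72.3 False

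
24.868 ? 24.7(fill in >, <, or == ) >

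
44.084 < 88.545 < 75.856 False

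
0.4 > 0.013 True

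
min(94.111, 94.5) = 94.111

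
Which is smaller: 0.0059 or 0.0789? 0.0059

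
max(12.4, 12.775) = 12.775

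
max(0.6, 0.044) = 0.6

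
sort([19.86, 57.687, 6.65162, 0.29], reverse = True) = [57.687, 19.86, 6.65162, 0.29]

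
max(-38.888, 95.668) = 95.668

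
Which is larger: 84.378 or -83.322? 84.378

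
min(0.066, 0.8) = 0.066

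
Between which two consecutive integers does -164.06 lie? -165 and -164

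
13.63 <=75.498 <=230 True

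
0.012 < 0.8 True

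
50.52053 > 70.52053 False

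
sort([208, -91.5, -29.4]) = [-91.5, -29.4, 208]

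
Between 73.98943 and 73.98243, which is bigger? 73.98943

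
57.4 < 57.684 True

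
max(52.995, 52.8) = 52.995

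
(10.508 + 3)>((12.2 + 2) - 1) True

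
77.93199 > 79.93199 False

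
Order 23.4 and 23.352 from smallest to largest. 23.352, 23.4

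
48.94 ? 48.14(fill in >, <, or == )>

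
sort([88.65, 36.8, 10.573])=[10.573, 36.8, 88.65]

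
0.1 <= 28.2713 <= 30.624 True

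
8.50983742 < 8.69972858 True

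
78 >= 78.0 True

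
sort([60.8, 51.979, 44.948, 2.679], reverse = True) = [60.8, 51.979, 44.948, 2.679]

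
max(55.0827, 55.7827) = 55.7827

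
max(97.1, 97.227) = 97.227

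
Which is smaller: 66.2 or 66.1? 66.1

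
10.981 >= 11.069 False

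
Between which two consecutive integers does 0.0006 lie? 0 and 1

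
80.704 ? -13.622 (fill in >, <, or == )>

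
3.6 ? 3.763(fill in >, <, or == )<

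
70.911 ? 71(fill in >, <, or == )<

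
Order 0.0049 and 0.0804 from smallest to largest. 0.0049, 0.0804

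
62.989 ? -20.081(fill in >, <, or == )>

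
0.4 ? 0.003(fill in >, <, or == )>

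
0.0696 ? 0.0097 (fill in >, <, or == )>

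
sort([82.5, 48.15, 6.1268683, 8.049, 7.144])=[6.1268683, 7.144, 8.049, 48.15, 82.5]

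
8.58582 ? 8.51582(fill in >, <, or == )>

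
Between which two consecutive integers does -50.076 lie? -51 and -50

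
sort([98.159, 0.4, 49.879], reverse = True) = [98.159, 49.879, 0.4]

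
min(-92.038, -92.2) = -92.2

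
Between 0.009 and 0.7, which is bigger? 0.7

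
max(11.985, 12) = 12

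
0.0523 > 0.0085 True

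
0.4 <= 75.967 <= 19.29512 False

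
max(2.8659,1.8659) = 2.8659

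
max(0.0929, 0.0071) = 0.0929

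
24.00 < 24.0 False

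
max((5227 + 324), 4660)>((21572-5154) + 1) False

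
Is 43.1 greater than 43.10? No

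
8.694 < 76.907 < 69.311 False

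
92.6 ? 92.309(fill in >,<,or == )>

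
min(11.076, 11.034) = 11.034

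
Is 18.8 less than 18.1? No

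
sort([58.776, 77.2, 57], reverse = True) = [77.2, 58.776, 57]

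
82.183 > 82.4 False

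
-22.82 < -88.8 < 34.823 False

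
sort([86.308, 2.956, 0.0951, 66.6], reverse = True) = [86.308, 66.6, 2.956, 0.0951]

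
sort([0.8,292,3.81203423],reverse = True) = [292,3.81203423,0.8]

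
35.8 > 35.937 False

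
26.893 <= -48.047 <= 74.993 False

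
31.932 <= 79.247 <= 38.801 False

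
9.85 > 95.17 False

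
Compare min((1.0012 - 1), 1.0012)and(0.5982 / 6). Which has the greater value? (0.5982 / 6)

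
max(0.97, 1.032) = 1.032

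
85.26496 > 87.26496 False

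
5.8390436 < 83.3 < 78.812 False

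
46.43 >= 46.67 False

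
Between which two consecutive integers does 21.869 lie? 21 and 22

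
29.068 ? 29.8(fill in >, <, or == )<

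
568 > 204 True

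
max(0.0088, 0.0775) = 0.0775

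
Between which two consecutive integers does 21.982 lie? 21 and 22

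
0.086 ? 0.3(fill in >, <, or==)<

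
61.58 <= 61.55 False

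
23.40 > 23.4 False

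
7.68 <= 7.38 False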